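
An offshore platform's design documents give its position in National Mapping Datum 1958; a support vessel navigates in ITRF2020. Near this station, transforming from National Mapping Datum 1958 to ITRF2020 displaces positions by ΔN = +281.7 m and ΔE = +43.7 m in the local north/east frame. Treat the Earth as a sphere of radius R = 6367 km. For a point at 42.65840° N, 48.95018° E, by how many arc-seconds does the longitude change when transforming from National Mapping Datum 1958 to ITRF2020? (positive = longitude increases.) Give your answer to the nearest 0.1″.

Δλ = 1.9″

At latitude 42.65840°, cos φ = 0.735407.
One radian of longitude at latitude φ spans R cos φ, so Δλ = ΔE / (R cos φ) = 43.7 / (6367000 × 0.735407) = 9.3330e-06 rad = 1.925″.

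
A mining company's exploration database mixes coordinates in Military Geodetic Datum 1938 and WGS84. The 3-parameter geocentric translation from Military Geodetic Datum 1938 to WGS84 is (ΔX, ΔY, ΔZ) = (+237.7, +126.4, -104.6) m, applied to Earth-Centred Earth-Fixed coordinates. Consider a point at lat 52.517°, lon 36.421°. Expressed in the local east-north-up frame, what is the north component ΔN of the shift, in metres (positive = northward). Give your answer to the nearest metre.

At φ = 52.517°, λ = 36.421°: sin φ = 0.793534, cos φ = 0.608526, sin λ = 0.593714, cos λ = 0.804676.
ΔN = −sin φ cos λ·ΔX − sin φ sin λ·ΔY + cos φ·ΔZ = −(0.793534)(0.804676)(237.7) − (0.793534)(0.593714)(126.4) + (0.608526)(-104.6) = -274.98 m.

ΔN = -275 m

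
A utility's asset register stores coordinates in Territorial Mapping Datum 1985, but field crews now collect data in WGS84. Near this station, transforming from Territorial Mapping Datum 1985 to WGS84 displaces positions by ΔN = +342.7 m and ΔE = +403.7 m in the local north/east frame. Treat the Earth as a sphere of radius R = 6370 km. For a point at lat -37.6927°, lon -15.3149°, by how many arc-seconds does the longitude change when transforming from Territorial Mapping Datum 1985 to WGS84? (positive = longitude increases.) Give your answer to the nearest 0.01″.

Δλ = 16.52″

At latitude -37.6927°, cos φ = 0.791301.
One radian of longitude at latitude φ spans R cos φ, so Δλ = ΔE / (R cos φ) = 403.7 / (6370000 × 0.791301) = 8.0090e-05 rad = 16.520″.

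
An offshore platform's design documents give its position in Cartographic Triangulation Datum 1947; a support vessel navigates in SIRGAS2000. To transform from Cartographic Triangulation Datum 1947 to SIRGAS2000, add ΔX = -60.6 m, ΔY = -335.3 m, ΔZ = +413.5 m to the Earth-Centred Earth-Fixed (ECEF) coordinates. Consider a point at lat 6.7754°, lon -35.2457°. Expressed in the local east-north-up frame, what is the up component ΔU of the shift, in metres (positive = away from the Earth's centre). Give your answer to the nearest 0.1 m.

ΔU = 191.8 m

The local up (radial) axis is (cos φ cos λ, cos φ sin λ, sin φ), giving ΔU = -49.145 + 192.145 + 48.784 = 191.78 m.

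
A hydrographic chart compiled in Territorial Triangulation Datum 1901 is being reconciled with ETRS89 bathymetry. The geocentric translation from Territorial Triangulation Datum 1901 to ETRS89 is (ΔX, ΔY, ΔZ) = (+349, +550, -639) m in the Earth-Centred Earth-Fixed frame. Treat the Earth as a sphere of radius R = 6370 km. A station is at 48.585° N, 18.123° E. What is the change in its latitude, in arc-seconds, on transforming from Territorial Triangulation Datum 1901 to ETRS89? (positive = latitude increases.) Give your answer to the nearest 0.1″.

sin φ = 0.749938, cos φ = 0.661508, sin λ = 0.311058, cos λ = 0.950391.
North component: ΔN = −sin φ cos λ·ΔX − sin φ sin λ·ΔY + cos φ·ΔZ = −(0.749938)(0.950391)(349) − (0.749938)(0.311058)(550) + (0.661508)(-639) = -799.75 m.
1° of latitude spans πR/180 = 111177 m, so Δφ = -799.75 / 111177 × 3600 = -25.896″.

Δφ = -25.9″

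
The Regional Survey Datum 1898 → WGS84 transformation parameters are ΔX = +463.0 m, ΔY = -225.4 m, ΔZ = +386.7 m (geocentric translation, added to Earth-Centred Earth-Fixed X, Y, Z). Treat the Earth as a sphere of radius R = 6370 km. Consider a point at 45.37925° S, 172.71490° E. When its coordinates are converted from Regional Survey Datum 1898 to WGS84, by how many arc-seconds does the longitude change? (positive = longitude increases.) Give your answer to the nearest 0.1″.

sin φ = -0.711772, cos φ = 0.702411, sin λ = 0.126807, cos λ = -0.991927.
East component: ΔE = −sin λ·ΔX + cos λ·ΔY = −(0.126807)(463.0) + (-0.991927)(-225.4) = 164.87 m.
1° of latitude spans πR/180 = 111177 m; at latitude φ, 1° of longitude spans that × cos φ = 78092.3 m, so Δλ = 164.87 / 78092.3 × 3600 = 7.600″.

Δλ = 7.6″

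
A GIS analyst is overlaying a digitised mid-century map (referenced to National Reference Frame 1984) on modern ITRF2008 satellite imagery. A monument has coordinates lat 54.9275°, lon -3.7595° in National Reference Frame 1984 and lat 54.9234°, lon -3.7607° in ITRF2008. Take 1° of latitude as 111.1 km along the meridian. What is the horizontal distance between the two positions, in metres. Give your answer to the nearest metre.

462 m

Δφ = 54.9234° − 54.9275° = -0.0041°; Δλ = -3.7607° − -3.7595° = -0.0012°.
ΔN = Δφ × 111100 = -455.5 m; ΔE = Δλ × 111100 × cos(54.9275°) = -0.0012 × 111100 × 0.574613 = -76.6 m.
Distance = √(ΔE² + ΔN²) = √((-76.6)² + (-455.5)²) = 461.9 m.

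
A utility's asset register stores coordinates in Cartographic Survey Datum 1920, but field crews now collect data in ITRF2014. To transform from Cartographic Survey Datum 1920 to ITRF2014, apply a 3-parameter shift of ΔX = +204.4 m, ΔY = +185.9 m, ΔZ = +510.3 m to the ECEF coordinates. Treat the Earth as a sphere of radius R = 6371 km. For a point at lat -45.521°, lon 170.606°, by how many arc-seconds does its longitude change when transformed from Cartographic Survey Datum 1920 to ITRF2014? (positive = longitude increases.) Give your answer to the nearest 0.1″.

Δλ = -10.0″

sin φ = -0.713507, cos φ = 0.700648, sin λ = 0.163223, cos λ = -0.986589.
East component: ΔE = −sin λ·ΔX + cos λ·ΔY = −(0.163223)(204.4) + (-0.986589)(185.9) = -216.77 m.
1° of latitude spans πR/180 = 111195 m; at latitude φ, 1° of longitude spans that × cos φ = 77908.5 m, so Δλ = -216.77 / 77908.5 × 3600 = -10.017″.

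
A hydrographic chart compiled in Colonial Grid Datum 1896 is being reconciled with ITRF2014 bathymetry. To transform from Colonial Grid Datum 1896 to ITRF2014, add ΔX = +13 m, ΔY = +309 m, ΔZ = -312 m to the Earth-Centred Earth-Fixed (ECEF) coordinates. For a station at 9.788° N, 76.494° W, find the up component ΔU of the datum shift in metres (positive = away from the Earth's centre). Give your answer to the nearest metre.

The local up (radial) axis is (cos φ cos λ, cos φ sin λ, sin φ), giving ΔU = 2.992 − 296.081 − 53.041 = -346.13 m.

ΔU = -346 m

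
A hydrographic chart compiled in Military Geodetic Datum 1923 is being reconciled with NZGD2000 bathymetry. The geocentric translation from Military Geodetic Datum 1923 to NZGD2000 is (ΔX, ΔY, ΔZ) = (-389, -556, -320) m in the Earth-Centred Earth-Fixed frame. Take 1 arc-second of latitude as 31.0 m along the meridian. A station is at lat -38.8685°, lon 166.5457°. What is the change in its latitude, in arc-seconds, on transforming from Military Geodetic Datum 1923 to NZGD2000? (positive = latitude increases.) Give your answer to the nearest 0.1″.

Δφ = -3.0″

sin φ = -0.627535, cos φ = 0.778588, sin λ = 0.232670, cos λ = -0.972556.
North component: ΔN = −sin φ cos λ·ΔX − sin φ sin λ·ΔY + cos φ·ΔZ = −(-0.627535)(-0.972556)(-389) − (-0.627535)(0.232670)(-556) + (0.778588)(-320) = -92.92 m.
1° of latitude spans 3600 × 31.00 = 111600 m, so Δφ = -92.92 / 111600 × 3600 = -2.997″.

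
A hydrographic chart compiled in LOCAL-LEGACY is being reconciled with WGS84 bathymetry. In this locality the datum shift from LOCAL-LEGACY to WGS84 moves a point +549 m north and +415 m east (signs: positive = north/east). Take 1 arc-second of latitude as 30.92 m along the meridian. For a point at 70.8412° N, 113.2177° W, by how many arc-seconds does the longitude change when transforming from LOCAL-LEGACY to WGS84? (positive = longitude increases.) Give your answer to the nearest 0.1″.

Δλ = 40.9″

At latitude 70.8412°, cos φ = 0.328187.
1″ of longitude at this latitude = 30.92 × cos φ = 10.1476 m, so Δλ = 415.0 / 10.1476 = 40.897″.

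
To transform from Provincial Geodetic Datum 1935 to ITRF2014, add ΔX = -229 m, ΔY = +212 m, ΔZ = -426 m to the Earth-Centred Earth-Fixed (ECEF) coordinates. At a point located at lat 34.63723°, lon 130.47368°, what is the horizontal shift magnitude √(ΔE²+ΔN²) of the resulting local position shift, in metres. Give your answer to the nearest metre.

528 m

The local east axis at (φ, λ) is (−sin λ, cos λ, 0), so ΔE = −sin(130.47368°)·(-229) + cos(130.47368°)·212 = 36.59 m.
The local north axis is (−sin φ cos λ, −sin φ sin λ, cos φ), giving ΔN = -84.486 − 91.662 − 350.499 = -526.65 m.
Horizontal magnitude = √(ΔE² + ΔN²) = √(36.59² + (-526.65)²) = 527.92 m.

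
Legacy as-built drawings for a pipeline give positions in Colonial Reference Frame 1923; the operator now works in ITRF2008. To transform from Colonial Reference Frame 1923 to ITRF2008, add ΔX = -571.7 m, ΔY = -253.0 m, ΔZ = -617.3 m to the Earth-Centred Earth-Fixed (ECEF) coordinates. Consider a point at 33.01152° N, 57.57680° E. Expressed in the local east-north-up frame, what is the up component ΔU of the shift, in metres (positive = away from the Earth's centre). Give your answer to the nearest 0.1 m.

At φ = 33.01152°, λ = 57.57680°: sin φ = 0.544808, cos φ = 0.838561, sin λ = 0.844111, cos λ = 0.536169.
ΔU = cos φ cos λ·ΔX + cos φ sin λ·ΔY + sin φ·ΔZ = (0.838561)(0.536169)(-571.7) + (0.838561)(0.844111)(-253.0) + (0.544808)(-617.3) = -772.44 m.

ΔU = -772.4 m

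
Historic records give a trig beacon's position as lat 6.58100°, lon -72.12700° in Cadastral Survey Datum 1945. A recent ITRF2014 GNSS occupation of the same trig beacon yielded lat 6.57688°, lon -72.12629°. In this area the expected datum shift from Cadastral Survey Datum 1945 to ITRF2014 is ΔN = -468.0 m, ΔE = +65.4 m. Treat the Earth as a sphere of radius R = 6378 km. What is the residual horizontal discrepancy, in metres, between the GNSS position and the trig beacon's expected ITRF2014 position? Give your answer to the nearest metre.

Observed coordinate differences: Δφ = -0.00412°, Δλ = +0.00071°.
Converting to metres (1° lat = 111317 m, cos φ = 0.993411): observed ΔN = -458.6 m, observed ΔE = 78.5 m.
Subtracting the expected shift leaves a residual of -458.6 − (-468.0) = 9.4 m north and 78.5 − (65.4) = 13.1 m east.
Residual distance = √(9.4² + 13.1²) = 16.1 m.

16 m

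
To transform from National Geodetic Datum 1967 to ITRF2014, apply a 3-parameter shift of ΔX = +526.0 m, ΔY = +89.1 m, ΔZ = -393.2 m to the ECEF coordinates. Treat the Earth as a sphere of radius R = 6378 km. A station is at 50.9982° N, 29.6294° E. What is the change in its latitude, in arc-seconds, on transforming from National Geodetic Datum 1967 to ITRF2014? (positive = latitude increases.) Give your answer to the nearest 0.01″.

Δφ = -20.60″

sin φ = 0.777126, cos φ = 0.629345, sin λ = 0.494388, cos λ = 0.869241.
North component: ΔN = −sin φ cos λ·ΔX − sin φ sin λ·ΔY + cos φ·ΔZ = −(0.777126)(0.869241)(526.0) − (0.777126)(0.494388)(89.1) + (0.629345)(-393.2) = -637.01 m.
1° of latitude spans πR/180 = 111317 m, so Δφ = -637.01 / 111317 × 3600 = -20.601″.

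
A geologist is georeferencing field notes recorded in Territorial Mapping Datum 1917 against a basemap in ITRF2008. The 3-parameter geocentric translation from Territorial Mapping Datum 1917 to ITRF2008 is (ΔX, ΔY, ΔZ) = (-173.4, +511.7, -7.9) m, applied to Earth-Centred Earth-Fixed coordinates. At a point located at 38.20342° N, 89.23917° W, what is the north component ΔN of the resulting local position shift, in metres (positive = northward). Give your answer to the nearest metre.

The local north axis is (−sin φ cos λ, −sin φ sin λ, cos φ), giving ΔN = 1.424 + 316.436 − 6.208 = 311.65 m.

ΔN = 312 m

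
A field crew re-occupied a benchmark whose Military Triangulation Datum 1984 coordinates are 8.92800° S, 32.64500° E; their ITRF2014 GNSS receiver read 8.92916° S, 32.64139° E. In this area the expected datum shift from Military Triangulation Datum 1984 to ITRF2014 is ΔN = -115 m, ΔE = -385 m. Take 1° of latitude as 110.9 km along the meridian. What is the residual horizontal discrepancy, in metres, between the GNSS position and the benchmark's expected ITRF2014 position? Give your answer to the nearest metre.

Observed coordinate differences: Δφ = -0.00116°, Δλ = -0.00361°.
Converting to metres (1° lat = 110900 m, cos φ = 0.987884): observed ΔN = -128.6 m, observed ΔE = -395.5 m.
Subtracting the expected shift leaves a residual of -128.6 − (-115) = -13.6 m north and -395.5 − (-385) = -10.5 m east.
Residual distance = √((-13.6)² + (-10.5)²) = 17.2 m.

17 m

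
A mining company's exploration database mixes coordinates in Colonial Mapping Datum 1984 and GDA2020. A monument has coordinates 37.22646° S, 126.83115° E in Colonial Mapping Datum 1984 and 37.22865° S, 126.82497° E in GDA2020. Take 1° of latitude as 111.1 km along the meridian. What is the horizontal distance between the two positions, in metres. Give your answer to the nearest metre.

Δφ = -37.22865° − -37.22646° = -0.00219°; Δλ = 126.82497° − 126.83115° = -0.00618°.
ΔN = Δφ × 111100 = -243.3 m; ΔE = Δλ × 111100 × cos(-37.22646°) = -0.00618 × 111100 × 0.796251 = -546.7 m.
Distance = √(ΔE² + ΔN²) = √((-546.7)² + (-243.3)²) = 598.4 m.

598 m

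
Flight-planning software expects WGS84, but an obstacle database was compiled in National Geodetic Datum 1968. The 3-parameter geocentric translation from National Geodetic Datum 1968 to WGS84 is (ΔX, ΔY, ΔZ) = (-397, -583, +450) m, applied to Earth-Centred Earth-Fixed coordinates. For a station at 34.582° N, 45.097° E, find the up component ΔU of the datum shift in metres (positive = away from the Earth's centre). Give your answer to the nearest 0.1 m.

ΔU = -315.3 m

At φ = 34.582°, λ = 45.097°: sin φ = 0.567585, cos φ = 0.823315, sin λ = 0.708303, cos λ = 0.705909.
ΔU = cos φ cos λ·ΔX + cos φ sin λ·ΔY + sin φ·ΔZ = (0.823315)(0.705909)(-397) + (0.823315)(0.708303)(-583) + (0.567585)(450) = -315.30 m.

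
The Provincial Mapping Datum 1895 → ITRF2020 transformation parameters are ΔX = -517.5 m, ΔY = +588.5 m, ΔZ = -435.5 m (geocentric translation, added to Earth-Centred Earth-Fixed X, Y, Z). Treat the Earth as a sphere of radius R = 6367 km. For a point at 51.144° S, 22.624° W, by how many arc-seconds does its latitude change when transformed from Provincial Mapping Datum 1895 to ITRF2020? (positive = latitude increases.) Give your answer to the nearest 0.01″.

sin φ = -0.778725, cos φ = 0.627365, sin λ = -0.384682, cos λ = 0.923049.
North component: ΔN = −sin φ cos λ·ΔX − sin φ sin λ·ΔY + cos φ·ΔZ = −(-0.778725)(0.923049)(-517.5) − (-0.778725)(-0.384682)(588.5) + (0.627365)(-435.5) = -821.49 m.
1° of latitude spans πR/180 = 111125 m, so Δφ = -821.49 / 111125 × 3600 = -26.613″.

Δφ = -26.61″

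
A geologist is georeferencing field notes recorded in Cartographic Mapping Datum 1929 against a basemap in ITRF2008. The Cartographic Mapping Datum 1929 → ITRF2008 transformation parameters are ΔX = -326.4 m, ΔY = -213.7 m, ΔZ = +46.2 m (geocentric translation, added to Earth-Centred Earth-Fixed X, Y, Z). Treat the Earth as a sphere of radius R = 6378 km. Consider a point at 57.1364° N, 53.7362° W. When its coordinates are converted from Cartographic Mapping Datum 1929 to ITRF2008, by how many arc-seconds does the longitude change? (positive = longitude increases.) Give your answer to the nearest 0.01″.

sin φ = 0.839965, cos φ = 0.542641, sin λ = -0.806302, cos λ = 0.591504.
East component: ΔE = −sin λ·ΔX + cos λ·ΔY = −(-0.806302)(-326.4) + (0.591504)(-213.7) = -389.58 m.
1° of latitude spans πR/180 = 111317 m; at latitude φ, 1° of longitude spans that × cos φ = 60405.2 m, so Δλ = -389.58 / 60405.2 × 3600 = -23.218″.

Δλ = -23.22″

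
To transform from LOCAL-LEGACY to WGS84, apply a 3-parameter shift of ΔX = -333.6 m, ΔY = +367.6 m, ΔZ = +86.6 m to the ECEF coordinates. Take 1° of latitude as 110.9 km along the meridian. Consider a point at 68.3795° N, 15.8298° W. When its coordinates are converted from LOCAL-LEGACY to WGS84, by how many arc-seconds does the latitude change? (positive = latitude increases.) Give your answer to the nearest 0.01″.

Δφ = 13.75″

sin φ = 0.929645, cos φ = 0.368457, sin λ = -0.272781, cos λ = 0.962076.
North component: ΔN = −sin φ cos λ·ΔX − sin φ sin λ·ΔY + cos φ·ΔZ = −(0.929645)(0.962076)(-333.6) − (0.929645)(-0.272781)(367.6) + (0.368457)(86.6) = 423.50 m.
1° of latitude spans 110900 m, so Δφ = 423.50 / 110900 × 3600 = 13.747″.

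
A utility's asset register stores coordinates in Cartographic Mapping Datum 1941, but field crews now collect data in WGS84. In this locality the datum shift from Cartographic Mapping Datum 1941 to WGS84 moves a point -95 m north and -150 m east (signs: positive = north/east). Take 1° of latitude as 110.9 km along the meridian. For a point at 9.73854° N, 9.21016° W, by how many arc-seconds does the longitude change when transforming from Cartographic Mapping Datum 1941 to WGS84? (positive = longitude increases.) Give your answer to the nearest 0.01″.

Δλ = -4.94″

At latitude 9.73854°, cos φ = 0.985590.
1° of longitude at this latitude = 110.9 × cos φ = 109.30 km, so Δλ = -150.0 / 109301.9 = -0.0013723° = -4.940″.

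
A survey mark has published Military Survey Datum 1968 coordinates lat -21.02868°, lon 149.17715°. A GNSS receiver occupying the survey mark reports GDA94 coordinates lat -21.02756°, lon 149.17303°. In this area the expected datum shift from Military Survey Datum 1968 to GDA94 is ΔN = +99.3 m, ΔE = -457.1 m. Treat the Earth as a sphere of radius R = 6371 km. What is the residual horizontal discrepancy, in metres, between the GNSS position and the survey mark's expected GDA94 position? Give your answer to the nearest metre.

Observed coordinate differences: Δφ = +0.00112°, Δλ = -0.00412°.
Converting to metres (1° lat = 111195 m, cos φ = 0.933401): observed ΔN = 124.5 m, observed ΔE = -427.6 m.
Subtracting the expected shift leaves a residual of 124.5 − (99.3) = 25.2 m north and -427.6 − (-457.1) = 29.5 m east.
Residual distance = √(25.2² + 29.5²) = 38.8 m.

39 m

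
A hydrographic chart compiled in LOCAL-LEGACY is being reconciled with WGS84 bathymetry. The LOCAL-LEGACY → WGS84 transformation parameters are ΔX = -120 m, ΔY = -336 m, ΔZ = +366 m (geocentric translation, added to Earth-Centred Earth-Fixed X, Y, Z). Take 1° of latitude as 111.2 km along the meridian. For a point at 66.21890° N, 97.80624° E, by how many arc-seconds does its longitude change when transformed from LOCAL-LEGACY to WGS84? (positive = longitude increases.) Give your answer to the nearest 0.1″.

sin φ = 0.915093, cos φ = 0.403243, sin λ = 0.990733, cos λ = -0.135823.
East component: ΔE = −sin λ·ΔX + cos λ·ΔY = −(0.990733)(-120) + (-0.135823)(-336) = 164.52 m.
1° of latitude spans 111200 m; at latitude φ, 1° of longitude spans that × cos φ = 44840.7 m, so Δλ = 164.52 / 44840.7 × 3600 = 13.209″.

Δλ = 13.2″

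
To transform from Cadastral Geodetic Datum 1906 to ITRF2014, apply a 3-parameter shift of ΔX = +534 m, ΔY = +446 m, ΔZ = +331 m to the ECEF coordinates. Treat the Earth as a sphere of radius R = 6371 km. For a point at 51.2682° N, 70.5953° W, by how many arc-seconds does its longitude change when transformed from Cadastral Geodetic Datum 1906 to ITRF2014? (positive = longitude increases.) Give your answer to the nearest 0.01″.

Δλ = 33.73″

sin φ = 0.780083, cos φ = 0.625676, sin λ = -0.943195, cos λ = 0.332239.
East component: ΔE = −sin λ·ΔX + cos λ·ΔY = −(-0.943195)(534) + (0.332239)(446) = 651.84 m.
1° of latitude spans πR/180 = 111195 m; at latitude φ, 1° of longitude spans that × cos φ = 69572.0 m, so Δλ = 651.84 / 69572.0 × 3600 = 33.730″.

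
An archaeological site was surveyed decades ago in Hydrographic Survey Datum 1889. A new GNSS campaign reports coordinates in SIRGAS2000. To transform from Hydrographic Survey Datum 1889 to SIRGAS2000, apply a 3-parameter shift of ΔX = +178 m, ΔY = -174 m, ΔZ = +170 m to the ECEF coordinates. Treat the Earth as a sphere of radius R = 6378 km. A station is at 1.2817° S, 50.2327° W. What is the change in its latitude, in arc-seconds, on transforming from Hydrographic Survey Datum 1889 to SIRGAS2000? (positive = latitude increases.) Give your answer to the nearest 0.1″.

sin φ = -0.022368, cos φ = 0.999750, sin λ = -0.768649, cos λ = 0.639671.
North component: ΔN = −sin φ cos λ·ΔX − sin φ sin λ·ΔY + cos φ·ΔZ = −(-0.022368)(0.639671)(178) − (-0.022368)(-0.768649)(-174) + (0.999750)(170) = 175.50 m.
1° of latitude spans πR/180 = 111317 m, so Δφ = 175.50 / 111317 × 3600 = 5.676″.

Δφ = 5.7″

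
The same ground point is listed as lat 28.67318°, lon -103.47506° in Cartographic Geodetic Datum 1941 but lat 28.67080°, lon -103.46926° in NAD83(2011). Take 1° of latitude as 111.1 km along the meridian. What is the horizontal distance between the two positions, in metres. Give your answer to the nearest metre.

Δφ = 28.67080° − 28.67318° = -0.00238°; Δλ = -103.46926° − -103.47506° = +0.00580°.
ΔN = Δφ × 111100 = -264.4 m; ΔE = Δλ × 111100 × cos(28.67318°) = +0.00580 × 111100 × 0.877371 = 565.4 m.
Distance = √(ΔE² + ΔN²) = √(565.4² + (-264.4)²) = 624.1 m.

624 m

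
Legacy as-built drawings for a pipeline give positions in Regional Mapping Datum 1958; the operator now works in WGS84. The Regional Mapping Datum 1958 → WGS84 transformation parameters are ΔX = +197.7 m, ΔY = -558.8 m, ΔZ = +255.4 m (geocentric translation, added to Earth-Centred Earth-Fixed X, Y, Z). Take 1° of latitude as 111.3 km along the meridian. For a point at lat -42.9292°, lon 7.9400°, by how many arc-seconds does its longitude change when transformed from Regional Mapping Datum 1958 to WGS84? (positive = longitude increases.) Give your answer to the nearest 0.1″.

Δλ = -25.7″

sin φ = -0.681094, cos φ = 0.732196, sin λ = 0.138136, cos λ = 0.990413.
East component: ΔE = −sin λ·ΔX + cos λ·ΔY = −(0.138136)(197.7) + (0.990413)(-558.8) = -580.75 m.
1° of latitude spans 111300 m; at latitude φ, 1° of longitude spans that × cos φ = 81493.4 m, so Δλ = -580.75 / 81493.4 × 3600 = -25.655″.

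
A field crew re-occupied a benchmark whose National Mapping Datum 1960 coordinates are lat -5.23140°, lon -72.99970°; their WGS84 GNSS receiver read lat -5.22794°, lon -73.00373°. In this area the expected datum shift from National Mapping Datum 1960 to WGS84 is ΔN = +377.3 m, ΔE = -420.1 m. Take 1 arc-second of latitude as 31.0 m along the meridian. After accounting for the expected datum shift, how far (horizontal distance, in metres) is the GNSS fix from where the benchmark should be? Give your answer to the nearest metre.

Observed coordinate differences: Δφ = +0.00346°, Δλ = -0.00403°.
Converting to metres (1° lat = 111600 m, cos φ = 0.995835): observed ΔN = 386.1 m, observed ΔE = -447.9 m.
Subtracting the expected shift leaves a residual of 386.1 − (377.3) = 8.8 m north and -447.9 − (-420.1) = -27.8 m east.
Residual distance = √(8.8² + (-27.8)²) = 29.1 m.

29 m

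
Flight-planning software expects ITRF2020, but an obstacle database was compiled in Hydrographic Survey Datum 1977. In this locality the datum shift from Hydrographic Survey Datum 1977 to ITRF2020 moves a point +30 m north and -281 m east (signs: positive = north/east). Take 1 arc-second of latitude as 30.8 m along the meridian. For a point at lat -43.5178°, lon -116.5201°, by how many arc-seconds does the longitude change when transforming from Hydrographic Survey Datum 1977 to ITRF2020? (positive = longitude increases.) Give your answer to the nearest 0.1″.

At latitude -43.5178°, cos φ = 0.725160.
1″ of longitude at this latitude = 30.80 × cos φ = 22.3349 m, so Δλ = -281.0 / 22.3349 = -12.581″.

Δλ = -12.6″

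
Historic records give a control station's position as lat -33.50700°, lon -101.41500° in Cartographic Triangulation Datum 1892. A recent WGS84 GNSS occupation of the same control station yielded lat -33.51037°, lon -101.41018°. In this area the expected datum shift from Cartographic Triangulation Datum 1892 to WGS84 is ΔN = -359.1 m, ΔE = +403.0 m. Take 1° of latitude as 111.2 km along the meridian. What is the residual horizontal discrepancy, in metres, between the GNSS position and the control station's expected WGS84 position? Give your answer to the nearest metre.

Observed coordinate differences: Δφ = -0.00337°, Δλ = +0.00482°.
Converting to metres (1° lat = 111200 m, cos φ = 0.833818): observed ΔN = -374.7 m, observed ΔE = 446.9 m.
Subtracting the expected shift leaves a residual of -374.7 − (-359.1) = -15.6 m north and 446.9 − (403.0) = 43.9 m east.
Residual distance = √((-15.6)² + 43.9²) = 46.6 m.

47 m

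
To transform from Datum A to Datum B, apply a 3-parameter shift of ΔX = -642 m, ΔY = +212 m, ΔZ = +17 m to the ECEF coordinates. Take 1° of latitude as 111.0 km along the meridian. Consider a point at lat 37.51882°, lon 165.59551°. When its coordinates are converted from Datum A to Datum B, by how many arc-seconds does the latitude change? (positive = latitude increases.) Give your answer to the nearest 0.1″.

Δφ = -12.9″

sin φ = 0.609022, cos φ = 0.793153, sin λ = 0.248766, cos λ = -0.968564.
North component: ΔN = −sin φ cos λ·ΔX − sin φ sin λ·ΔY + cos φ·ΔZ = −(0.609022)(-0.968564)(-642) − (0.609022)(0.248766)(212) + (0.793153)(17) = -397.34 m.
1° of latitude spans 111000 m, so Δφ = -397.34 / 111000 × 3600 = -12.887″.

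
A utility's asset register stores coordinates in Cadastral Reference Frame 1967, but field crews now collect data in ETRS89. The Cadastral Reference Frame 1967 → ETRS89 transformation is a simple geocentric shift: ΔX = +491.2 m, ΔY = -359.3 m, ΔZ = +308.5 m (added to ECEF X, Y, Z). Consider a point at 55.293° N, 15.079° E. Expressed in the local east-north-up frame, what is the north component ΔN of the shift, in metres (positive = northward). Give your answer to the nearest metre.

The local north axis is (−sin φ cos λ, −sin φ sin λ, cos φ), giving ΔN = -389.899 + 76.841 + 175.654 = -137.40 m.

ΔN = -137 m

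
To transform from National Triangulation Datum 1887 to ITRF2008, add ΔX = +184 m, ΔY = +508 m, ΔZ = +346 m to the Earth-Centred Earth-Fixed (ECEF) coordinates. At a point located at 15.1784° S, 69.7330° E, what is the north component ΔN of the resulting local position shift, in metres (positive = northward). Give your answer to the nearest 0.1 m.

ΔN = 475.4 m

The local north axis is (−sin φ cos λ, −sin φ sin λ, cos φ), giving ΔN = 16.688 + 124.773 + 333.930 = 475.39 m.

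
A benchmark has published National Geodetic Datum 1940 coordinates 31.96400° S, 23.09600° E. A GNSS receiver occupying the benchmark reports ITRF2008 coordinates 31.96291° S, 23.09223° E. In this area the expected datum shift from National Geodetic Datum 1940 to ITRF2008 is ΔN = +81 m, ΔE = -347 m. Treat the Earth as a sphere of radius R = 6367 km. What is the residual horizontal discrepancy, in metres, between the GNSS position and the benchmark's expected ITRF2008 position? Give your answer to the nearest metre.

41 m

Observed coordinate differences: Δφ = +0.00109°, Δλ = -0.00377°.
Converting to metres (1° lat = 111125 m, cos φ = 0.848381): observed ΔN = 121.1 m, observed ΔE = -355.4 m.
Subtracting the expected shift leaves a residual of 121.1 − (81) = 40.1 m north and -355.4 − (-347) = -8.4 m east.
Residual distance = √(40.1² + (-8.4)²) = 41.0 m.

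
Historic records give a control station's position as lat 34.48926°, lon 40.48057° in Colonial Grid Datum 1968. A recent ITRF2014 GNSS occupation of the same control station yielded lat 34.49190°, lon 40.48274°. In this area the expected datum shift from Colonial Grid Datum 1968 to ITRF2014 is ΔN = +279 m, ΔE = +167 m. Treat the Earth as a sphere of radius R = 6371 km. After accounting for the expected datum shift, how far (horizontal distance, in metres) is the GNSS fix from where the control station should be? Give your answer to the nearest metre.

35 m

Observed coordinate differences: Δφ = +0.00264°, Δλ = +0.00217°.
Converting to metres (1° lat = 111195 m, cos φ = 0.824232): observed ΔN = 293.6 m, observed ΔE = 198.9 m.
Subtracting the expected shift leaves a residual of 293.6 − (279) = 14.6 m north and 198.9 − (167) = 31.9 m east.
Residual distance = √(14.6² + 31.9²) = 35.0 m.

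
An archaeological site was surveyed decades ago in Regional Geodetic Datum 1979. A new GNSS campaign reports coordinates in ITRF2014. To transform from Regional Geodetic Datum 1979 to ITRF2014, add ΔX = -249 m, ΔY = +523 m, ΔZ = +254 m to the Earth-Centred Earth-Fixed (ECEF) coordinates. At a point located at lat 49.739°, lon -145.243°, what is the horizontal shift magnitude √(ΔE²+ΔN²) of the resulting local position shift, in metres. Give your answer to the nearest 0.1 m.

618.3 m

At φ = 49.739°, λ = -145.243°: sin φ = 0.763108, cos φ = 0.646270, sin λ = -0.570097, cos λ = -0.821577.
ΔE = −sin λ·ΔX + cos λ·ΔY = −(-0.570097)·(-249) + (-0.821577)·(523) = -571.64 m.
ΔN = −sin φ cos λ·ΔX − sin φ sin λ·ΔY + cos φ·ΔZ = −(0.763108)(-0.821577)(-249) − (0.763108)(-0.570097)(523) + (0.646270)(254) = 235.57 m.
Horizontal magnitude = √(ΔE² + ΔN²) = √((-571.64)² + 235.57²) = 618.28 m.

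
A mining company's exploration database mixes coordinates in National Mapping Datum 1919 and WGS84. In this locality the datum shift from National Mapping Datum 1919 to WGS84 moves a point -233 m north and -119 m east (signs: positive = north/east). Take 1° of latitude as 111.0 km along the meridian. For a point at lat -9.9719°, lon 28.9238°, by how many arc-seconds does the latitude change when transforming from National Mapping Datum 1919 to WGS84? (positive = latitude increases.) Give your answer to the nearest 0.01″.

Δφ = -7.56″

1° of latitude = 111.0 km, so Δφ = -233.0 / 111000 = -0.0020991° = -7.557″.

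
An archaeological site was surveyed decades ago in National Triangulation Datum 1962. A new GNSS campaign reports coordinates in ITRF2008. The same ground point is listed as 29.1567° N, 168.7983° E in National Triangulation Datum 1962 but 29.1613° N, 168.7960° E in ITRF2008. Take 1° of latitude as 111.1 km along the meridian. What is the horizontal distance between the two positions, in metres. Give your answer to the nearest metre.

558 m

Δφ = 29.1613° − 29.1567° = +0.0046°; Δλ = 168.7960° − 168.7983° = -0.0023°.
ΔN = Δφ × 111100 = 511.1 m; ΔE = Δλ × 111100 × cos(29.1567°) = -0.0023 × 111100 × 0.873291 = -223.2 m.
Distance = √(ΔE² + ΔN²) = √((-223.2)² + 511.1²) = 557.7 m.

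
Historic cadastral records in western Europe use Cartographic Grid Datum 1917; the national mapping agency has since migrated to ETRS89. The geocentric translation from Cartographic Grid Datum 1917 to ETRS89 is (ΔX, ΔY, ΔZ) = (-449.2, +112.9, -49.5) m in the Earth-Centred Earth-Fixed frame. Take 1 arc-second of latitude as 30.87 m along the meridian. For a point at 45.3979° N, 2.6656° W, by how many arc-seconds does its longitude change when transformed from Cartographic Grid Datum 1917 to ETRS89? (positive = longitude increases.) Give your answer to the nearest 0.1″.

Δλ = 4.2″

sin φ = 0.712000, cos φ = 0.702179, sin λ = -0.046507, cos λ = 0.998918.
East component: ΔE = −sin λ·ΔX + cos λ·ΔY = −(-0.046507)(-449.2) + (0.998918)(112.9) = 91.89 m.
1° of latitude spans 3600 × 30.87 = 111132 m; at latitude φ, 1° of longitude spans that × cos φ = 78034.6 m, so Δλ = 91.89 / 78034.6 × 3600 = 4.239″.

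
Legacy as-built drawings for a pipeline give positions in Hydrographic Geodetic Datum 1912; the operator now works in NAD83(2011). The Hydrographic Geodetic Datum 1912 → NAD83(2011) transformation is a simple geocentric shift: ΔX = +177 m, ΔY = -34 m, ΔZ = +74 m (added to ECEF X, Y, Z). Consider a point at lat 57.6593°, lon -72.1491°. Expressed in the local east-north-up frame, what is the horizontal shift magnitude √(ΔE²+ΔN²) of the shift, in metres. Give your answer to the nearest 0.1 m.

161.6 m

The local east axis at (φ, λ) is (−sin λ, cos λ, 0), so ΔE = −sin(-72.1491°)·177 + cos(-72.1491°)·(-34) = 158.06 m.
The local north axis is (−sin φ cos λ, −sin φ sin λ, cos φ), giving ΔN = -45.841 − 27.343 + 39.586 = -33.60 m.
Horizontal magnitude = √(ΔE² + ΔN²) = √(158.06² + (-33.60)²) = 161.59 m.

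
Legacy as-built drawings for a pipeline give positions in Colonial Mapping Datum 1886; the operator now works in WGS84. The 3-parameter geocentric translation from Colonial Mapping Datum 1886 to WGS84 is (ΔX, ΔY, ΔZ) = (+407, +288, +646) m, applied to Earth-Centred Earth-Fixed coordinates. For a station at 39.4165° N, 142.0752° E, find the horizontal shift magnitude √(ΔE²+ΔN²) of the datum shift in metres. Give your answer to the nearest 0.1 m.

759.3 m

The local east axis at (φ, λ) is (−sin λ, cos λ, 0), so ΔE = −sin(142.0752°)·407 + cos(142.0752°)·288 = -477.33 m.
The local north axis is (−sin φ cos λ, −sin φ sin λ, cos φ), giving ΔN = 203.851 − 112.395 + 499.068 = 590.52 m.
Horizontal magnitude = √(ΔE² + ΔN²) = √((-477.33)² + 590.52²) = 759.32 m.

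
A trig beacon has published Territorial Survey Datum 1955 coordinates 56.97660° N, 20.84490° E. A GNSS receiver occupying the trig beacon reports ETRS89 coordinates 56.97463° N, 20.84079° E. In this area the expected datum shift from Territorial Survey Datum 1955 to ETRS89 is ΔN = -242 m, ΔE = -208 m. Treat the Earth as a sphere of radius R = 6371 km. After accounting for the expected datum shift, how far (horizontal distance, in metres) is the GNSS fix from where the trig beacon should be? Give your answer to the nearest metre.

Observed coordinate differences: Δφ = -0.00197°, Δλ = -0.00411°.
Converting to metres (1° lat = 111195 m, cos φ = 0.544982): observed ΔN = -219.1 m, observed ΔE = -249.1 m.
Subtracting the expected shift leaves a residual of -219.1 − (-242) = 22.9 m north and -249.1 − (-208) = -41.1 m east.
Residual distance = √(22.9² + (-41.1)²) = 47.0 m.

47 m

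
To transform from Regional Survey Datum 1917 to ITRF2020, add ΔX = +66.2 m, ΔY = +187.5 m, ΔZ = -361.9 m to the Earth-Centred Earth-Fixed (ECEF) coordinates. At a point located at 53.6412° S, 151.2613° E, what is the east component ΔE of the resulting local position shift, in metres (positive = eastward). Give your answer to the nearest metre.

ΔE = -196 m

At φ = -53.6412°, λ = 151.2613°: sin φ = -0.805320, cos φ = 0.592840, sin λ = 0.480816, cos λ = -0.876822.
ΔE = −sin λ·ΔX + cos λ·ΔY = −(0.480816)·(66.2) + (-0.876822)·(187.5) = -196.23 m.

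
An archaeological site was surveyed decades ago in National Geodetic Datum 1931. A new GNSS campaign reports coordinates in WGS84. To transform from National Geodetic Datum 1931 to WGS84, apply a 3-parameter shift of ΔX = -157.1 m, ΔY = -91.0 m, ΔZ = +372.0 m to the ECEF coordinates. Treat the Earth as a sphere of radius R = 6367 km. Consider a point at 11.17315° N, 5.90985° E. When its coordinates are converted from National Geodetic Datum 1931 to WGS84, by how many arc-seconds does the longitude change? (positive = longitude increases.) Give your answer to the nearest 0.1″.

Δλ = -2.5″

sin φ = 0.193775, cos φ = 0.981046, sin λ = 0.102964, cos λ = 0.994685.
East component: ΔE = −sin λ·ΔX + cos λ·ΔY = −(0.102964)(-157.1) + (0.994685)(-91.0) = -74.34 m.
1° of latitude spans πR/180 = 111125 m; at latitude φ, 1° of longitude spans that × cos φ = 109018.9 m, so Δλ = -74.34 / 109018.9 × 3600 = -2.455″.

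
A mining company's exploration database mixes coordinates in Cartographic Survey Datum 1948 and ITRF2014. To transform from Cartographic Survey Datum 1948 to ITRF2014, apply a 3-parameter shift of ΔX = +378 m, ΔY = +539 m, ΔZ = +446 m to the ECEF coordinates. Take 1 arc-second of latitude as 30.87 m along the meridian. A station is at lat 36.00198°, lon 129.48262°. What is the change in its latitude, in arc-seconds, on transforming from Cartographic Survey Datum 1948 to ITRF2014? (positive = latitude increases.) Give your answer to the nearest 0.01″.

Δφ = 8.34″

sin φ = 0.587813, cos φ = 0.808997, sin λ = 0.771817, cos λ = -0.635844.
North component: ΔN = −sin φ cos λ·ΔX − sin φ sin λ·ΔY + cos φ·ΔZ = −(0.587813)(-0.635844)(378) − (0.587813)(0.771817)(539) + (0.808997)(446) = 257.56 m.
1° of latitude spans 3600 × 30.87 = 111132 m, so Δφ = 257.56 / 111132 × 3600 = 8.343″.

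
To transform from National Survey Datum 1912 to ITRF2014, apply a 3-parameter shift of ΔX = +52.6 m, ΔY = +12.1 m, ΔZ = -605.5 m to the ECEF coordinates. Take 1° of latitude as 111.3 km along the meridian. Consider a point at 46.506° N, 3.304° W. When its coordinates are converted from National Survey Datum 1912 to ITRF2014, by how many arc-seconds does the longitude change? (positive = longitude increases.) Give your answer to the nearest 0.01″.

sin φ = 0.725446, cos φ = 0.688279, sin λ = -0.057634, cos λ = 0.998338.
East component: ΔE = −sin λ·ΔX + cos λ·ΔY = −(-0.057634)(52.6) + (0.998338)(12.1) = 15.11 m.
1° of latitude spans 111300 m; at latitude φ, 1° of longitude spans that × cos φ = 76605.4 m, so Δλ = 15.11 / 76605.4 × 3600 = 0.710″.

Δλ = 0.71″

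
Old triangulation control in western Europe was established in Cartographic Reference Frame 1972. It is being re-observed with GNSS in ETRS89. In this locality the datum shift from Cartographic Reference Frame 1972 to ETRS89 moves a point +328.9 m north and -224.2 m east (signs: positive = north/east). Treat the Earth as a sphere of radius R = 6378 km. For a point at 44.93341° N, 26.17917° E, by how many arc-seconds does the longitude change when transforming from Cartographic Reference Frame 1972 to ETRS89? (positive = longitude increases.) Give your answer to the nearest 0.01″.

At latitude 44.93341°, cos φ = 0.707928.
One radian of longitude at latitude φ spans R cos φ, so Δλ = ΔE / (R cos φ) = -224.2 / (6378000 × 0.707928) = -4.9655e-05 rad = -10.242″.

Δλ = -10.24″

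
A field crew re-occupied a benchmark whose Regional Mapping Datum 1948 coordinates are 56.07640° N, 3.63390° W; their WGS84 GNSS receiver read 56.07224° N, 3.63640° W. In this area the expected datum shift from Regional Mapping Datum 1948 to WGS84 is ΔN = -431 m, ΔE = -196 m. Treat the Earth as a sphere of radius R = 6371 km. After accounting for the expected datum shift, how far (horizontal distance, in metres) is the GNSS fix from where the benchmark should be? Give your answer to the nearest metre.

52 m

Observed coordinate differences: Δφ = -0.00416°, Δλ = -0.00250°.
Converting to metres (1° lat = 111195 m, cos φ = 0.558087): observed ΔN = -462.6 m, observed ΔE = -155.1 m.
Subtracting the expected shift leaves a residual of -462.6 − (-431) = -31.6 m north and -155.1 − (-196) = 40.9 m east.
Residual distance = √((-31.6)² + 40.9²) = 51.6 m.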